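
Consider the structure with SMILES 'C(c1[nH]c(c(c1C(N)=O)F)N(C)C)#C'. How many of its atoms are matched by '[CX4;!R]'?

2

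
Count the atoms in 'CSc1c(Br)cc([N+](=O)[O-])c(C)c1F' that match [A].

The query [A] means: A matches any aliphatic (non-aromatic) heavy atom.
Check the 14 heavy atoms by environment: 6× c (aromatic) → no; 2× C → match; 1× N (charge +1) → match; 1× O (charge -1) → match; 1× O → match; 1× S → match; 1× F → match; 1× Br → match.
Summing the matching environments: 2 + 1 + 1 + 1 + 1 + 1 + 1 = 8 matching atoms.

8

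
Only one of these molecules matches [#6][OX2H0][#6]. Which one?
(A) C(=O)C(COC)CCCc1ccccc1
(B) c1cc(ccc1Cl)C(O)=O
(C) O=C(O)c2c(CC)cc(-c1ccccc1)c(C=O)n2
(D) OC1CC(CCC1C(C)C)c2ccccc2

A

[#6][OX2H0][#6] describes an aliphatic oxygen bridging two carbons with no H on the oxygen (an ether).
(A) contains a methoxy ether (-OCH3), which satisfies every atom and bond constraint.
(B) has a carboxylic acid group (-C(=O)OH) but the -OH oxygen has H1; the =O is OX1, not OX2.
(C) has a carboxylic acid group (-C(=O)OH) but the -OH oxygen has H1; the =O is OX1, not OX2.
(D) has a hydroxyl group (-OH) but the oxygen has H1, not H0 bridging two carbons.
So the answer is (A).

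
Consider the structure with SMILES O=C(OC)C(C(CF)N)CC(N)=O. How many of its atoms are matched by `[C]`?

7

Check the 13 heavy atoms by environment: 7× C → match; 1× F → no; 2× N → no; 3× O → no.
That gives 7 matching atoms.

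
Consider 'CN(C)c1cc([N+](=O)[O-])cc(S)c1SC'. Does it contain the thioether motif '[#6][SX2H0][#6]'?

Yes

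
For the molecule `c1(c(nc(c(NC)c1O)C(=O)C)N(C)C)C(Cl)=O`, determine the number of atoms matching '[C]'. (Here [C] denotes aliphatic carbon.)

6

The query [C] means: uppercase C matches aliphatic (non-aromatic) carbon only.
Check the 18 heavy atoms by environment: 1× n (aromatic) → no; 5× c (aromatic) → no; 3× O → no; 6× C → match; 2× N → no; 1× Cl → no.
That gives 6 matching atoms.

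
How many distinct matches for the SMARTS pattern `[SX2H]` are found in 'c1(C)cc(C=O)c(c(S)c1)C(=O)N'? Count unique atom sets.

[SX2H] is the SMARTS for a thiol: an aliphatic sulfur with two connections, one being H.
Exactly one fragment in the molecule meets all constraints, giving 1 match.

1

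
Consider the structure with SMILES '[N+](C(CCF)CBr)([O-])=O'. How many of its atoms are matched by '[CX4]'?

Check the 9 heavy atoms by environment: 4× C (X4) → match; 1× N (charge +1, X3) → no; 1× O (charge -1, X1) → no; 1× O (X1) → no; 1× F (X1) → no; 1× Br (X1) → no.
That gives 4 matching atoms.

4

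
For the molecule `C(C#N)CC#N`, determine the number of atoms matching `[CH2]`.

2

Check the 6 heavy atoms by environment: 2× C (H2) → match; 2× C (H0) → no; 2× N (H0) → no.
That gives 2 matching atoms.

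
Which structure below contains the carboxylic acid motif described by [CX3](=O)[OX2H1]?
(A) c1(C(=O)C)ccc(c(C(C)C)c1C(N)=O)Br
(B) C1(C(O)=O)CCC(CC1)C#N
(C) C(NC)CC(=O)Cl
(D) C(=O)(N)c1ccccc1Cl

[CX3](=O)[OX2H1] describes an sp2 carbon double-bonded to O and single-bonded to an -OH oxygen (a carboxylic acid).
(A) has a primary amide (-C(=O)NH2) but the carbonyl is bonded to N, not to an -OH oxygen.
(B) contains a carboxylic acid group (-C(=O)OH), which satisfies every atom and bond constraint.
(C) has an acyl chloride (-C(=O)Cl) but the carbonyl is bonded to Cl, not to an -OH oxygen.
(D) has a primary amide (-C(=O)NH2) but the carbonyl is bonded to N, not to an -OH oxygen.
So the answer is (B).

B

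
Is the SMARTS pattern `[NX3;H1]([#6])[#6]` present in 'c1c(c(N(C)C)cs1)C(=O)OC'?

The pattern [NX3;H1]([#6])[#6] describes a trivalent nitrogen with one H, bonded to two carbons — a secondary amine.
The closest candidate here is a dimethylamino group (-N(CH3)2), but the nitrogen has H0, not H1. No other fragment satisfies the full query, so there is no match.

No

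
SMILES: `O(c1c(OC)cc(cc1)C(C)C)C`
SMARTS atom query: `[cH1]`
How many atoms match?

3

The query [cH1] means: aromatic carbon bearing exactly one hydrogen.
Check the 13 heavy atoms by environment: 3× c (aromatic, H1) → match; 3× c (aromatic, H0) → no; 1× C (H1) → no; 4× C (H3) → no; 2× O (H0) → no.
That gives 3 matching atoms.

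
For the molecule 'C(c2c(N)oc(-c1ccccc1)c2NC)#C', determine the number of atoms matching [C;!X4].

2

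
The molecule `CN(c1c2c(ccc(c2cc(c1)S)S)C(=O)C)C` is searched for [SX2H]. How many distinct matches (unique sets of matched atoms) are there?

2

[SX2H] is the SMARTS for a thiol: an aliphatic sulfur with two connections, one being H.
The molecule carries 2 separate instances of a thiol (-SH) meeting every constraint; each maps to a distinct set of atoms, giving 2 matches.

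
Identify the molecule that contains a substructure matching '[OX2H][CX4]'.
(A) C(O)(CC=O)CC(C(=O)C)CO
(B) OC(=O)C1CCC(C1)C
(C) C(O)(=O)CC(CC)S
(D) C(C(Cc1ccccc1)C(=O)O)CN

A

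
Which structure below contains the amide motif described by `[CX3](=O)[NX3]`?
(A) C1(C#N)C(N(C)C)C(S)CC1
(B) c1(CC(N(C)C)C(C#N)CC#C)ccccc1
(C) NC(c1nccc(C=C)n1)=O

C

[CX3](=O)[NX3] describes a carbonyl carbon bonded to a trivalent nitrogen (an amide).
(A) has a nitrile (-C#N) but the nitrile N is NX1 (triple-bonded), not NX3.
(B) has a nitrile (-C#N) but the nitrile N is NX1 (triple-bonded), not NX3.
(C) contains a primary amide (-C(=O)NH2), which satisfies every atom and bond constraint.
So the answer is (C).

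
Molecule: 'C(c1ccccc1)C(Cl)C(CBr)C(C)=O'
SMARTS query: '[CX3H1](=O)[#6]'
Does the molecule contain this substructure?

No

The pattern [CX3H1](=O)[#6] describes an sp2 carbon with one H, double-bonded to O and single-bonded to carbon — an aldehyde.
The closest candidate here is an acetyl/ketone group (-C(=O)CH3), but the carbonyl carbon has H0 (two carbon neighbours), not H1. No other fragment satisfies the full query, so there is no match.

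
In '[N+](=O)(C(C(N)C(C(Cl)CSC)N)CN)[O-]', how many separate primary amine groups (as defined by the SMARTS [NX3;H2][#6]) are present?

3

[NX3;H2][#6] is the SMARTS for a primary amine: a trivalent nitrogen with two H attached to carbon.
The molecule carries 3 separate instances of a primary amino group (-NH2) meeting every constraint; each maps to a distinct set of atoms, giving 3 matches.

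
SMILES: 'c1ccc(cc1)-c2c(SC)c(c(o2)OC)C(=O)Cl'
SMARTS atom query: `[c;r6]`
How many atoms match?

6

Check the 18 heavy atoms by environment: 1× o (aromatic, in 5-ring) → no; 4× c (aromatic, in 5-ring) → no; 6× c (aromatic, in 6-ring) → match; 3× C (acyclic) → no; 2× O (acyclic) → no; 1× Cl (acyclic) → no; 1× S (acyclic) → no.
That gives 6 matching atoms.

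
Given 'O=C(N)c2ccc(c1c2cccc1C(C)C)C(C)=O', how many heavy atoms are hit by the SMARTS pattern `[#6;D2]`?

Check the 19 heavy atoms by environment: 5× c (aromatic, D3) → no; 5× c (aromatic, D2) → match; 3× C (D3) → no; 3× C (D1) → no; 2× O (D1) → no; 1× N (D1) → no.
That gives 5 matching atoms.

5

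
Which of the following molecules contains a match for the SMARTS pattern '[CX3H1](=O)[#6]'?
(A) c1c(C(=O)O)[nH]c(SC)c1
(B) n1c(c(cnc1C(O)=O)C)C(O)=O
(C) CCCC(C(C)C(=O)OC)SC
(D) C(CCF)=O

[CX3H1](=O)[#6] describes an sp2 carbon with one H, double-bonded to O and single-bonded to carbon (an aldehyde).
(A) has a carboxylic acid group (-C(=O)OH) but the carbonyl carbon has H0 and is bonded to O, not H1.
(B) has a carboxylic acid group (-C(=O)OH) but the carbonyl carbon has H0 and is bonded to O, not H1.
(C) has a methyl-ester group (-C(=O)OCH3) but the carbonyl carbon has H0, not H1.
(D) contains an aldehyde (-CHO), which satisfies every atom and bond constraint.
So the answer is (D).

D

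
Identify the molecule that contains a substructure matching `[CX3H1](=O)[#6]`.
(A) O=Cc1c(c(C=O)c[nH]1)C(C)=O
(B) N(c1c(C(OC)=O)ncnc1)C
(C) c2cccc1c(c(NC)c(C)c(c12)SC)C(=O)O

A

[CX3H1](=O)[#6] describes an sp2 carbon with one H, double-bonded to O and single-bonded to carbon (an aldehyde).
(A) contains an aldehyde (-CHO), which satisfies every atom and bond constraint.
(B) has a methyl-ester group (-C(=O)OCH3) but the carbonyl carbon has H0, not H1.
(C) has a carboxylic acid group (-C(=O)OH) but the carbonyl carbon has H0 and is bonded to O, not H1.
So the answer is (A).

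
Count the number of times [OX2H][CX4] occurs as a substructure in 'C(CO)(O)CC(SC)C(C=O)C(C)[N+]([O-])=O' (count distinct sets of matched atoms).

2

[OX2H][CX4] is the SMARTS for an aliphatic alcohol: a hydroxyl oxygen bound to an sp3 (X4) carbon.
The molecule carries 2 separate instances of a hydroxyl group (-OH) meeting every constraint; each maps to a distinct set of atoms, giving 2 matches.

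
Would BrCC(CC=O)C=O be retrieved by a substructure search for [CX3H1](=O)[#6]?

The pattern [CX3H1](=O)[#6] describes an sp2 carbon with one H, double-bonded to O and single-bonded to carbon — an aldehyde.
The molecule carries an aldehyde (-CHO), whose atoms satisfy every constraint of the query, so the pattern matches.

Yes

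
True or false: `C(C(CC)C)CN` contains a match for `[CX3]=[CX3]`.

The pattern [CX3]=[CX3] describes a non-aromatic C=C double bond between two sp2 carbons — an alkene.
The closest candidate here is an ethyl group (-CH2CH3), but its C-C bond is a single bond between CX4 carbons, not CX3=CX3. No other fragment satisfies the full query, so there is no match.

False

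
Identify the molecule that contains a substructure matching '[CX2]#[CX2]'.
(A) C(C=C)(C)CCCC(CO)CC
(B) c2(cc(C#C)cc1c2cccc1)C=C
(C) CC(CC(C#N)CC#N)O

B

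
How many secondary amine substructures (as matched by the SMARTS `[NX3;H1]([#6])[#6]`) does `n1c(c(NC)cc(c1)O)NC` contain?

[NX3;H1]([#6])[#6] is the SMARTS for a secondary amine: a trivalent nitrogen with one H, bonded to two carbons.
The molecule carries 2 separate instances of an N-methylamino group (-NHCH3) meeting every constraint; each maps to a distinct set of atoms, giving 2 matches.

2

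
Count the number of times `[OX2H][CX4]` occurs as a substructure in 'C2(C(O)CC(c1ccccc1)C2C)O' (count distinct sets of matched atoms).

2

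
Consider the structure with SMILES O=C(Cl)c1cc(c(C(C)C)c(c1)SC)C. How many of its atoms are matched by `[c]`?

6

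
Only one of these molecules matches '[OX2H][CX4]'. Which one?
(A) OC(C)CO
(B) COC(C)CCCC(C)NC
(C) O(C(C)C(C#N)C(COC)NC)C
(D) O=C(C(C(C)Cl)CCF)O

A

[OX2H][CX4] describes a hydroxyl oxygen bound to an sp3 (X4) carbon (an aliphatic alcohol).
(A) contains a hydroxyl group (-OH), which satisfies every atom and bond constraint.
(B) has a methoxy ether (-OCH3) but the oxygen has H0 (ether), not H1.
(C) has a methoxy ether (-OCH3) but the oxygen has H0 (ether), not H1.
(D) has a carboxylic acid group (-C(=O)OH) but the -OH is on a CX3 carbonyl carbon, not a CX4 carbon.
So the answer is (A).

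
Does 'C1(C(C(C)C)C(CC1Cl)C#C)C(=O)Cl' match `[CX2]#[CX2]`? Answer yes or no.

Yes

The pattern [CX2]#[CX2] describes a carbon-carbon triple bond — an alkyne.
The molecule carries an ethynyl group (-C#CH), whose atoms satisfy every constraint of the query, so the pattern matches.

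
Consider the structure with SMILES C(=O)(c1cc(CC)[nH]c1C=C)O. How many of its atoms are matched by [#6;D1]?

Check the 12 heavy atoms by environment: 1× n (aromatic, D2) → no; 3× c (aromatic, D3) → no; 1× c (aromatic, D2) → no; 2× C (D2) → no; 2× C (D1) → match; 1× C (D3) → no; 2× O (D1) → no.
That gives 2 matching atoms.

2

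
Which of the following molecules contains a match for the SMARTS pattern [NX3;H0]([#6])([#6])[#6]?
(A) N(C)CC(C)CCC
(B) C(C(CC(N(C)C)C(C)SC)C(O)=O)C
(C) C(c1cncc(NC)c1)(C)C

B

[NX3;H0]([#6])([#6])[#6] describes a trivalent nitrogen with no H, bonded to three carbons (a tertiary amine).
(A) has an N-methylamino group (-NHCH3) but the nitrogen still has one H (H1), not H0.
(B) contains a dimethylamino group (-N(CH3)2), which satisfies every atom and bond constraint.
(C) has an N-methylamino group (-NHCH3) but the nitrogen still has one H (H1), not H0.
So the answer is (B).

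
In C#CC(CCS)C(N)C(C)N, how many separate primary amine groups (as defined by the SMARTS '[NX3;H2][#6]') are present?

2

[NX3;H2][#6] is the SMARTS for a primary amine: a trivalent nitrogen with two H attached to carbon.
The molecule carries 2 separate instances of a primary amino group (-NH2) meeting every constraint; each maps to a distinct set of atoms, giving 2 matches.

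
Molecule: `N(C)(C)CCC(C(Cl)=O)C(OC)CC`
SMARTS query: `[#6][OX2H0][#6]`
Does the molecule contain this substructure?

Yes

The pattern [#6][OX2H0][#6] describes an aliphatic oxygen bridging two carbons with no H on the oxygen — an ether.
The molecule carries a methoxy ether (-OCH3), whose atoms satisfy every constraint of the query, so the pattern matches.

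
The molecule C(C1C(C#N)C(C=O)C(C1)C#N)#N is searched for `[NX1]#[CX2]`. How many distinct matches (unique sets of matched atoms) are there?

3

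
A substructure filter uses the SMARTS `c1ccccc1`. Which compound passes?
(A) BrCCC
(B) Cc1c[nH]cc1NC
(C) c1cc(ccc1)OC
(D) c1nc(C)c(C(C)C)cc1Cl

C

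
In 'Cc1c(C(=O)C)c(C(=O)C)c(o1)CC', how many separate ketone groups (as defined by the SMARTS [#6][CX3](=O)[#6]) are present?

[#6][CX3](=O)[#6] is the SMARTS for a ketone: a carbonyl carbon (no H) flanked by two carbons.
The molecule carries 2 separate instances of an acetyl/ketone group (-C(=O)CH3) meeting every constraint; each maps to a distinct set of atoms, giving 2 matches.

2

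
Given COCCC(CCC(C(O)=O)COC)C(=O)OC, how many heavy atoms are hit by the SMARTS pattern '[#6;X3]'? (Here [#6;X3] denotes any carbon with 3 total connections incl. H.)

2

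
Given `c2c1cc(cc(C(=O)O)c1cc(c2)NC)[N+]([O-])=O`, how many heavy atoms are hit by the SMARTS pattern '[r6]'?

Check the 18 heavy atoms by environment: 10× c (aromatic, in 6-ring) → match; 1× N (acyclic) → no; 2× C (acyclic) → no; 1× N (charge +1, acyclic) → no; 1× O (charge -1, acyclic) → no; 3× O (acyclic) → no.
That gives 10 matching atoms.

10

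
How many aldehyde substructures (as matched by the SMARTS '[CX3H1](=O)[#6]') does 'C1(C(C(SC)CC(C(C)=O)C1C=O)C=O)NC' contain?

[CX3H1](=O)[#6] is the SMARTS for an aldehyde: an sp2 carbon with one H, double-bonded to O and single-bonded to carbon.
The molecule carries 2 separate instances of an aldehyde (-CHO) meeting every constraint; each maps to a distinct set of atoms, giving 2 matches.

2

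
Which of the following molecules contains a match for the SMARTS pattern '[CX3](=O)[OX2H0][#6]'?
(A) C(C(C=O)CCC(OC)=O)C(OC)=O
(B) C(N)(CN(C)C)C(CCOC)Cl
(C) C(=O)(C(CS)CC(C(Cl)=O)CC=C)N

[CX3](=O)[OX2H0][#6] describes a carbonyl carbon bonded to an oxygen that is itself bonded to carbon (no H on that O) (an ester).
(A) contains a methyl-ester group (-C(=O)OCH3), which satisfies every atom and bond constraint.
(B) has a methoxy ether (-OCH3) but the ether oxygen is not adjacent to a C=O carbon.
(C) has a primary amide (-C(=O)NH2) but the carbonyl is bonded to N, not to an O-C linkage.
So the answer is (A).

A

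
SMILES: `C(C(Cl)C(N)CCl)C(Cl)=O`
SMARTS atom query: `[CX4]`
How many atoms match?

4

The query [CX4] means: C with X4: aliphatic carbon with exactly 4 total connections (bonds + H).
Check the 10 heavy atoms by environment: 4× C (X4) → match; 1× C (X3) → no; 1× O (X1) → no; 3× Cl (X1) → no; 1× N (X3) → no.
That gives 4 matching atoms.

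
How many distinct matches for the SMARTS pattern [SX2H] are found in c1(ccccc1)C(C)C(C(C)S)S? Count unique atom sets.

2

[SX2H] is the SMARTS for a thiol: an aliphatic sulfur with two connections, one being H.
The molecule carries 2 separate instances of a thiol (-SH) meeting every constraint; each maps to a distinct set of atoms, giving 2 matches.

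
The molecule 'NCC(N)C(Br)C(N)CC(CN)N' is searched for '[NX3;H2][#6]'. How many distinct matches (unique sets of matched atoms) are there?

[NX3;H2][#6] is the SMARTS for a primary amine: a trivalent nitrogen with two H attached to carbon.
The molecule carries 5 separate instances of a primary amino group (-NH2) meeting every constraint; each maps to a distinct set of atoms, giving 5 matches.

5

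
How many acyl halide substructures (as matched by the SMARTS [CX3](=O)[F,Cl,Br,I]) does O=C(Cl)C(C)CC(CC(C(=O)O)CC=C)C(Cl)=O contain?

[CX3](=O)[F,Cl,Br,I] is the SMARTS for an acyl halide: a carbonyl carbon bonded to a halogen.
The molecule carries 2 separate instances of an acyl chloride (-C(=O)Cl) meeting every constraint; each maps to a distinct set of atoms, giving 2 matches.

2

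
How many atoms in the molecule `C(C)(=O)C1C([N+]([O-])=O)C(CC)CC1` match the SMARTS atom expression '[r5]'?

The query [r5] means: r5 matches atoms in a five-membered ring.
Check the 13 heavy atoms by environment: 5× C (in 5-ring) → match; 4× C (acyclic) → no; 2× O (acyclic) → no; 1× N (charge +1, acyclic) → no; 1× O (charge -1, acyclic) → no.
That gives 5 matching atoms.

5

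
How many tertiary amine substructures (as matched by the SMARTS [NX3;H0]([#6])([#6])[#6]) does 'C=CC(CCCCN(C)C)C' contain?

1

[NX3;H0]([#6])([#6])[#6] is the SMARTS for a tertiary amine: a trivalent nitrogen with no H, bonded to three carbons.
Exactly one fragment in the molecule meets all constraints, giving 1 match.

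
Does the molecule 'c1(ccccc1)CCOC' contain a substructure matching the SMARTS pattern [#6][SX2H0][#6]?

No

The pattern [#6][SX2H0][#6] describes an aliphatic sulfur bridging two carbons with no H on the sulfur — a thioether.
The closest candidate here is a methoxy ether (-OCH3), but the bridging atom is O, not S. No other fragment satisfies the full query, so there is no match.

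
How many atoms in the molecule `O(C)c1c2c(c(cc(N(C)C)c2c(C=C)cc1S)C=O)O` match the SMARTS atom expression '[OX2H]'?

1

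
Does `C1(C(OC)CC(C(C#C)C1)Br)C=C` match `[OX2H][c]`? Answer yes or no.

The pattern [OX2H][c] describes a hydroxyl oxygen attached to an aromatic carbon — a phenol.
The closest candidate here is a methoxy ether (-OCH3), but the oxygen has H0, not H1. No other fragment satisfies the full query, so there is no match.

No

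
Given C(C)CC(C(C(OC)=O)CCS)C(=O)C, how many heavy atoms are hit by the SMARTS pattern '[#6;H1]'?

2

The query [#6;H1] means: any carbon bearing exactly one hydrogen.
Check the 15 heavy atoms by environment: 4× C (H2) → no; 2× C (H1) → match; 3× C (H3) → no; 1× S (H1) → no; 2× C (H0) → no; 3× O (H0) → no.
That gives 2 matching atoms.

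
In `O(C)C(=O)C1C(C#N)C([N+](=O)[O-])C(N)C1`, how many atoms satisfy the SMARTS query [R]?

The query [R] means: R matches any atom that is part of a ring.
Check the 15 heavy atoms by environment: 5× C (in 5-ring) → match; 3× C (acyclic) → no; 2× N (acyclic) → no; 1× N (charge +1, acyclic) → no; 1× O (charge -1, acyclic) → no; 3× O (acyclic) → no.
That gives 5 matching atoms.

5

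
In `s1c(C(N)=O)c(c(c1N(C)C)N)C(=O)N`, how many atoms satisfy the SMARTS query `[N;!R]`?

The query [N;!R] means: aliphatic nitrogen not in a ring.
Check the 15 heavy atoms by environment: 1× s (aromatic, in 5-ring) → no; 4× c (aromatic, in 5-ring) → no; 4× N (acyclic) → match; 4× C (acyclic) → no; 2× O (acyclic) → no.
That gives 4 matching atoms.

4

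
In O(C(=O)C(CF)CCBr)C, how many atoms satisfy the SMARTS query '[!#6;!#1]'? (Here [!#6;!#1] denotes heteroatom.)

4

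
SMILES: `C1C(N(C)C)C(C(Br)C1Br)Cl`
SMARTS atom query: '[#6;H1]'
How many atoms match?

4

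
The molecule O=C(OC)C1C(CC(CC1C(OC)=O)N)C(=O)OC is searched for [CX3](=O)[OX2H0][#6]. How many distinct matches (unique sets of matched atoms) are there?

3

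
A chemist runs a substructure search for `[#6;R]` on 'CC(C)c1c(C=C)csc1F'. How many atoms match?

The query [#6;R] means: carbon that is part of a ring.
Check the 11 heavy atoms by environment: 1× s (aromatic, in 5-ring) → no; 4× c (aromatic, in 5-ring) → match; 5× C (acyclic) → no; 1× F (acyclic) → no.
That gives 4 matching atoms.

4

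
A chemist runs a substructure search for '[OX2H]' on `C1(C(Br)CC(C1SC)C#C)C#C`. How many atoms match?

The query [OX2H] means: aliphatic oxygen with two connections, one of which is H — an -OH oxygen.
Check the 12 heavy atoms by environment: 4× C (H1, X4) → no; 1× C (H2, X4) → no; 2× C (H0, X2) → no; 2× C (H1, X2) → no; 1× Br (H0, X1) → no; 1× S (H0, X2) → no; 1× C (H3, X4) → no.
No environment satisfies the query, so 0 matching atoms.

0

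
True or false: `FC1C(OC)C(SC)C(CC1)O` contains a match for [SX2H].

False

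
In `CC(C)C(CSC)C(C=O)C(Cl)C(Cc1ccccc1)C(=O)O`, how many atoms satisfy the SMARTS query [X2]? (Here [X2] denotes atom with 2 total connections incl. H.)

The query [X2] means: any atom with exactly two total connections (bonds + H).
Check the 23 heavy atoms by environment: 10× C (X4) → no; 6× c (aromatic, X3) → no; 2× C (X3) → no; 2× O (X1) → no; 1× O (X2) → match; 1× Cl (X1) → no; 1× S (X2) → match.
Summing the matching environments: 1 + 1 = 2 matching atoms.

2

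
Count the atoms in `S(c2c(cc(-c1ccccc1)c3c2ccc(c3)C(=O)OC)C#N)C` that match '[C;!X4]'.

The query [C;!X4] means: aliphatic carbon that does not have four total connections.
Check the 24 heavy atoms by environment: 16× c (aromatic, X3) → no; 1× C (X3) → match; 1× O (X1) → no; 1× O (X2) → no; 2× C (X4) → no; 1× S (X2) → no; 1× C (X2) → match; 1× N (X1) → no.
Summing the matching environments: 1 + 1 = 2 matching atoms.

2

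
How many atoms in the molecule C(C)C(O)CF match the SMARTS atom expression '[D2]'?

The query [D2] means: atom with exactly two heavy-atom neighbours.
Check the 6 heavy atoms by environment: 2× C (D2) → match; 1× C (D3) → no; 1× F (D1) → no; 1× O (D1) → no; 1× C (D1) → no.
That gives 2 matching atoms.

2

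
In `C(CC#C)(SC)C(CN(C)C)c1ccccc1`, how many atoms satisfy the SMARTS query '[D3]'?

4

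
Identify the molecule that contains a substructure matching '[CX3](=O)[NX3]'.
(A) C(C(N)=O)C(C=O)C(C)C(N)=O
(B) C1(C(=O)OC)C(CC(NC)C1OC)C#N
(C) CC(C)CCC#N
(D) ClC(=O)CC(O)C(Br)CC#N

[CX3](=O)[NX3] describes a carbonyl carbon bonded to a trivalent nitrogen (an amide).
(A) contains a primary amide (-C(=O)NH2), which satisfies every atom and bond constraint.
(B) has a methyl-ester group (-C(=O)OCH3) but the carbonyl is bonded to O, not to an NX3 nitrogen.
(C) has a nitrile (-C#N) but the nitrile N is NX1 (triple-bonded), not NX3.
(D) has a nitrile (-C#N) but the nitrile N is NX1 (triple-bonded), not NX3.
So the answer is (A).

A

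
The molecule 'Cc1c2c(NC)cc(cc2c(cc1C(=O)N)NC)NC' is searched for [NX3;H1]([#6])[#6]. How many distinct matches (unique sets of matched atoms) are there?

[NX3;H1]([#6])[#6] is the SMARTS for a secondary amine: a trivalent nitrogen with one H, bonded to two carbons.
The molecule carries 3 separate instances of an N-methylamino group (-NHCH3) meeting every constraint; each maps to a distinct set of atoms, giving 3 matches.

3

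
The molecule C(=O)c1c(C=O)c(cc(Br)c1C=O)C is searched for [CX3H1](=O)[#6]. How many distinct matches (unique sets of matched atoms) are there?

3

[CX3H1](=O)[#6] is the SMARTS for an aldehyde: an sp2 carbon with one H, double-bonded to O and single-bonded to carbon.
The molecule carries 3 separate instances of an aldehyde (-CHO) meeting every constraint; each maps to a distinct set of atoms, giving 3 matches.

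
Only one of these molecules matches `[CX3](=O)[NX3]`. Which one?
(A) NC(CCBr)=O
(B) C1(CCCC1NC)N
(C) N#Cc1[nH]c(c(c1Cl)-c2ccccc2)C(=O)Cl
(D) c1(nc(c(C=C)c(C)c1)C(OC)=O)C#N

[CX3](=O)[NX3] describes a carbonyl carbon bonded to a trivalent nitrogen (an amide).
(A) contains a primary amide (-C(=O)NH2), which satisfies every atom and bond constraint.
(B) has a primary amino group (-NH2) but the -NH2 is not attached to a carbonyl carbon.
(C) has a nitrile (-C#N) but the nitrile N is NX1 (triple-bonded), not NX3.
(D) has a nitrile (-C#N) but the nitrile N is NX1 (triple-bonded), not NX3.
So the answer is (A).

A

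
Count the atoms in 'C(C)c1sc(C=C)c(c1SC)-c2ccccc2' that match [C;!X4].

2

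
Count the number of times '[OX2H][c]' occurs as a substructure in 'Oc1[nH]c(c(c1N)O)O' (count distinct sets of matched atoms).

[OX2H][c] is the SMARTS for a phenol: a hydroxyl oxygen attached to an aromatic carbon.
The molecule carries 3 separate instances of a hydroxyl group (-OH) meeting every constraint; each maps to a distinct set of atoms, giving 3 matches.

3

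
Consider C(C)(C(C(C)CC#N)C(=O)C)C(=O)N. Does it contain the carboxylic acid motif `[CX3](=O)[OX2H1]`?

No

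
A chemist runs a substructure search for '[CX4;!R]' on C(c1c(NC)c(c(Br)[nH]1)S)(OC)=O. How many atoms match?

2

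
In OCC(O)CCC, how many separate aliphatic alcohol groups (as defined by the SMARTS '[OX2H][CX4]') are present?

2

[OX2H][CX4] is the SMARTS for an aliphatic alcohol: a hydroxyl oxygen bound to an sp3 (X4) carbon.
The molecule carries 2 separate instances of a hydroxyl group (-OH) meeting every constraint; each maps to a distinct set of atoms, giving 2 matches.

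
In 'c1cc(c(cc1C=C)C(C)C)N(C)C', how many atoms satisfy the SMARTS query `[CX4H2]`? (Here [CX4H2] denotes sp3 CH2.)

The query [CX4H2] means: sp3 carbon (X4) with exactly two hydrogens.
Check the 14 heavy atoms by environment: 3× c (aromatic, H0, X3) → no; 3× c (aromatic, H1, X3) → no; 1× C (H1, X4) → no; 4× C (H3, X4) → no; 1× N (H0, X3) → no; 1× C (H1, X3) → no; 1× C (H2, X3) → no.
No environment satisfies the query, so 0 matching atoms.

0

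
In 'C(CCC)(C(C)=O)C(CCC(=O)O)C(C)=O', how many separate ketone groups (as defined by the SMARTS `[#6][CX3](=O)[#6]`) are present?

2

[#6][CX3](=O)[#6] is the SMARTS for a ketone: a carbonyl carbon (no H) flanked by two carbons.
The molecule carries 2 separate instances of an acetyl/ketone group (-C(=O)CH3) meeting every constraint; each maps to a distinct set of atoms, giving 2 matches.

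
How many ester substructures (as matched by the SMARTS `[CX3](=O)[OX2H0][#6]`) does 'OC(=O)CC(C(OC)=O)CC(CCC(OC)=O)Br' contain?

2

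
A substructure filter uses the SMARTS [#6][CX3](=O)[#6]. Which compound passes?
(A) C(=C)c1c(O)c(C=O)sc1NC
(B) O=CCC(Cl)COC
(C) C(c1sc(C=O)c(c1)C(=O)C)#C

[#6][CX3](=O)[#6] describes a carbonyl carbon (no H) flanked by two carbons (a ketone).
(A) has an aldehyde (-CHO) but the carbonyl carbon has H1, so it is not flanked by two carbons.
(B) has an aldehyde (-CHO) but the carbonyl carbon has H1, so it is not flanked by two carbons.
(C) contains an acetyl/ketone group (-C(=O)CH3), which satisfies every atom and bond constraint.
So the answer is (C).

C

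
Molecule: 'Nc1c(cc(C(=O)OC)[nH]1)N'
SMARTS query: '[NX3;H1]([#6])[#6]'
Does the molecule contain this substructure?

No

The pattern [NX3;H1]([#6])[#6] describes a trivalent nitrogen with one H, bonded to two carbons — a secondary amine.
The closest candidate here is a primary amino group (-NH2), but the nitrogen has H2 and only one carbon neighbour. No other fragment satisfies the full query, so there is no match.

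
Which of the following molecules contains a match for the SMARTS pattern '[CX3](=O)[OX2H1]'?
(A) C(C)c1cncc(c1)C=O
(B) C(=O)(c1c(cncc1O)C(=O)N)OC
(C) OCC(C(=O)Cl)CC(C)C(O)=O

[CX3](=O)[OX2H1] describes an sp2 carbon double-bonded to O and single-bonded to an -OH oxygen (a carboxylic acid).
(A) has an aldehyde (-CHO) but there is no singly-bonded oxygen on the carbonyl carbon.
(B) has a methyl-ester group (-C(=O)OCH3) but the singly-bonded O has no H (OX2H0, not OX2H1).
(C) contains a carboxylic acid group (-C(=O)OH), which satisfies every atom and bond constraint.
So the answer is (C).

C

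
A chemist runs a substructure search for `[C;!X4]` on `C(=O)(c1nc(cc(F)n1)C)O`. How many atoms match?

1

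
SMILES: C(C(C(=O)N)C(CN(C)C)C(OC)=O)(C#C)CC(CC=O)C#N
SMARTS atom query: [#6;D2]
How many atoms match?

Check the 23 heavy atoms by environment: 6× C (D2) → match; 6× C (D3) → no; 1× N (D3) → no; 4× C (D1) → no; 2× N (D1) → no; 3× O (D1) → no; 1× O (D2) → no.
That gives 6 matching atoms.

6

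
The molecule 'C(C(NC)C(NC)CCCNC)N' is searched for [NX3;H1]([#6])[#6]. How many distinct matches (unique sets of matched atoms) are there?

3

[NX3;H1]([#6])[#6] is the SMARTS for a secondary amine: a trivalent nitrogen with one H, bonded to two carbons.
The molecule carries 3 separate instances of an N-methylamino group (-NHCH3) meeting every constraint; each maps to a distinct set of atoms, giving 3 matches.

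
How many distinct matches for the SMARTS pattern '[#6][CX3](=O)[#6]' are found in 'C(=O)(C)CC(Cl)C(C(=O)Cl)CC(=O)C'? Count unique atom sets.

2

[#6][CX3](=O)[#6] is the SMARTS for a ketone: a carbonyl carbon (no H) flanked by two carbons.
The molecule carries 2 separate instances of an acetyl/ketone group (-C(=O)CH3) meeting every constraint; each maps to a distinct set of atoms, giving 2 matches.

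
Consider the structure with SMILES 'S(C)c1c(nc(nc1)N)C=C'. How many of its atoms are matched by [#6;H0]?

3

The query [#6;H0] means: any carbon with no attached hydrogen.
Check the 11 heavy atoms by environment: 2× n (aromatic, H0) → no; 3× c (aromatic, H0) → match; 1× c (aromatic, H1) → no; 1× N (H2) → no; 1× S (H0) → no; 1× C (H3) → no; 1× C (H1) → no; 1× C (H2) → no.
That gives 3 matching atoms.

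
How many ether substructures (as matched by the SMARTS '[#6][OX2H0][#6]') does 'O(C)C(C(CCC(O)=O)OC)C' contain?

2

[#6][OX2H0][#6] is the SMARTS for an ether: an aliphatic oxygen bridging two carbons with no H on the oxygen.
The molecule carries 2 separate instances of a methoxy ether (-OCH3) meeting every constraint; each maps to a distinct set of atoms, giving 2 matches.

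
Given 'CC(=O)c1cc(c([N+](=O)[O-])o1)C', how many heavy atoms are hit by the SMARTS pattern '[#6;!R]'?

3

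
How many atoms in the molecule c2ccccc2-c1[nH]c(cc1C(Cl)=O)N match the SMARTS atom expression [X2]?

0

The query [X2] means: any atom with exactly two total connections (bonds + H).
Check the 15 heavy atoms by environment: 1× n (aromatic, X3) → no; 10× c (aromatic, X3) → no; 1× N (X3) → no; 1× C (X3) → no; 1× O (X1) → no; 1× Cl (X1) → no.
No environment satisfies the query, so 0 matching atoms.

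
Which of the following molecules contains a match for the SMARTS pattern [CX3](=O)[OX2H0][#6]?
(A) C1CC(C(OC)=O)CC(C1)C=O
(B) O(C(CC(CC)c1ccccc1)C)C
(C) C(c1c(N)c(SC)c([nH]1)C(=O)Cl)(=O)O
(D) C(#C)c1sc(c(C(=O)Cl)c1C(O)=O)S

[CX3](=O)[OX2H0][#6] describes a carbonyl carbon bonded to an oxygen that is itself bonded to carbon (no H on that O) (an ester).
(A) contains a methyl-ester group (-C(=O)OCH3), which satisfies every atom and bond constraint.
(B) has a methoxy ether (-OCH3) but the ether oxygen is not adjacent to a C=O carbon.
(C) has a carboxylic acid group (-C(=O)OH) but the singly-bonded O carries H (OX2H1, not H0).
(D) has a carboxylic acid group (-C(=O)OH) but the singly-bonded O carries H (OX2H1, not H0).
So the answer is (A).

A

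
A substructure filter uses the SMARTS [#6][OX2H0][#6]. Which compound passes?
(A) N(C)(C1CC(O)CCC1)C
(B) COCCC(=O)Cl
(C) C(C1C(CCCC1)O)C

[#6][OX2H0][#6] describes an aliphatic oxygen bridging two carbons with no H on the oxygen (an ether).
(A) has a hydroxyl group (-OH) but the oxygen has H1, not H0 bridging two carbons.
(B) contains a methoxy ether (-OCH3), which satisfies every atom and bond constraint.
(C) has a hydroxyl group (-OH) but the oxygen has H1, not H0 bridging two carbons.
So the answer is (B).

B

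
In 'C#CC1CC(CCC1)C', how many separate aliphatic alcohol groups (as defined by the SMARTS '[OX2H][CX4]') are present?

[OX2H][CX4] is the SMARTS for an aliphatic alcohol: a hydroxyl oxygen bound to an sp3 (X4) carbon.
No fragment in the molecule satisfies every constraint, giving 0 matches.

0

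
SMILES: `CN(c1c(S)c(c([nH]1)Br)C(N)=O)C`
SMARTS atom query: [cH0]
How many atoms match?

4

The query [cH0] means: aromatic carbon with no attached hydrogen (substituted or ring-fusion).
Check the 13 heavy atoms by environment: 1× n (aromatic, H1) → no; 4× c (aromatic, H0) → match; 1× N (H0) → no; 2× C (H3) → no; 1× C (H0) → no; 1× O (H0) → no; 1× N (H2) → no; 1× S (H1) → no; 1× Br (H0) → no.
That gives 4 matching atoms.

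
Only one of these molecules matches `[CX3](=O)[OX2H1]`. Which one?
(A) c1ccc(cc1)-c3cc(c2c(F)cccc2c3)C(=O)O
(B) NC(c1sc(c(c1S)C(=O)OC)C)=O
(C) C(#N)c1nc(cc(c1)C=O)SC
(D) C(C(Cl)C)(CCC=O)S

[CX3](=O)[OX2H1] describes an sp2 carbon double-bonded to O and single-bonded to an -OH oxygen (a carboxylic acid).
(A) contains a carboxylic acid group (-C(=O)OH), which satisfies every atom and bond constraint.
(B) has a primary amide (-C(=O)NH2) but the carbonyl is bonded to N, not to an -OH oxygen.
(C) has an aldehyde (-CHO) but there is no singly-bonded oxygen on the carbonyl carbon.
(D) has an aldehyde (-CHO) but there is no singly-bonded oxygen on the carbonyl carbon.
So the answer is (A).

A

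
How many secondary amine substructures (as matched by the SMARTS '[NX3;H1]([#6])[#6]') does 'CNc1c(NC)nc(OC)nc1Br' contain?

2

[NX3;H1]([#6])[#6] is the SMARTS for a secondary amine: a trivalent nitrogen with one H, bonded to two carbons.
The molecule carries 2 separate instances of an N-methylamino group (-NHCH3) meeting every constraint; each maps to a distinct set of atoms, giving 2 matches.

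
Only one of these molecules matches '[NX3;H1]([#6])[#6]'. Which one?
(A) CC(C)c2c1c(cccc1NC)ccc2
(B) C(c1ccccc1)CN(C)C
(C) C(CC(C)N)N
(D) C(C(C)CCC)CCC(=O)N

[NX3;H1]([#6])[#6] describes a trivalent nitrogen with one H, bonded to two carbons (a secondary amine).
(A) contains an N-methylamino group (-NHCH3), which satisfies every atom and bond constraint.
(B) has a dimethylamino group (-N(CH3)2) but the nitrogen has H0, not H1.
(C) has a primary amino group (-NH2) but the nitrogen has H2 and only one carbon neighbour.
(D) has a primary amide (-C(=O)NH2) but the -C(=O)NH2 nitrogen has H2, not H1.
So the answer is (A).

A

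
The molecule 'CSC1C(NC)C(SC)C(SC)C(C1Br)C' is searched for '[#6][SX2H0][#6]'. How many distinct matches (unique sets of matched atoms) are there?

3

[#6][SX2H0][#6] is the SMARTS for a thioether: an aliphatic sulfur bridging two carbons with no H on the sulfur.
The molecule carries 3 separate instances of a methylthio ether (-SCH3) meeting every constraint; each maps to a distinct set of atoms, giving 3 matches.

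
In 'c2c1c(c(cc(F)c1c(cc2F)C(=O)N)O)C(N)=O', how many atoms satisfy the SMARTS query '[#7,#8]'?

5

Check the 19 heavy atoms by environment: 10× c (aromatic) → no; 2× F → no; 2× C → no; 3× O → match; 2× N → match.
Summing the matching environments: 3 + 2 = 5 matching atoms.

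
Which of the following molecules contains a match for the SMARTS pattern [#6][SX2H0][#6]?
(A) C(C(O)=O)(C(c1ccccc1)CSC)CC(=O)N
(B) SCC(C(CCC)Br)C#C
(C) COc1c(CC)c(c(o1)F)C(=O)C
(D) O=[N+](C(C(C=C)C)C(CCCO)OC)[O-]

A

[#6][SX2H0][#6] describes an aliphatic sulfur bridging two carbons with no H on the sulfur (a thioether).
(A) contains a methylthio ether (-SCH3), which satisfies every atom and bond constraint.
(B) has a thiol (-SH) but the sulfur has H1, not H0 bridging two carbons.
(C) has a methoxy ether (-OCH3) but the bridging atom is O, not S.
(D) has a methoxy ether (-OCH3) but the bridging atom is O, not S.
So the answer is (A).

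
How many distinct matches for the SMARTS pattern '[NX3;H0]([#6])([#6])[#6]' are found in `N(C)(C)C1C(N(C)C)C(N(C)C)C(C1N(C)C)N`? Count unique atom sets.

[NX3;H0]([#6])([#6])[#6] is the SMARTS for a tertiary amine: a trivalent nitrogen with no H, bonded to three carbons.
The molecule carries 4 separate instances of a dimethylamino group (-N(CH3)2) meeting every constraint; each maps to a distinct set of atoms, giving 4 matches.

4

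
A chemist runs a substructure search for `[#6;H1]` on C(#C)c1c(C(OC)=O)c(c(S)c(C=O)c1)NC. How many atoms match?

Check the 17 heavy atoms by environment: 5× c (aromatic, H0) → no; 1× c (aromatic, H1) → match; 2× C (H0) → no; 3× O (H0) → no; 2× C (H3) → no; 2× C (H1) → match; 1× S (H1) → no; 1× N (H1) → no.
Summing the matching environments: 1 + 2 = 3 matching atoms.

3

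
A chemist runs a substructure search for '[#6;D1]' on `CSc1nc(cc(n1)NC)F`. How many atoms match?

2

Check the 11 heavy atoms by environment: 2× n (aromatic, D2) → no; 3× c (aromatic, D3) → no; 1× c (aromatic, D2) → no; 1× N (D2) → no; 2× C (D1) → match; 1× F (D1) → no; 1× S (D2) → no.
That gives 2 matching atoms.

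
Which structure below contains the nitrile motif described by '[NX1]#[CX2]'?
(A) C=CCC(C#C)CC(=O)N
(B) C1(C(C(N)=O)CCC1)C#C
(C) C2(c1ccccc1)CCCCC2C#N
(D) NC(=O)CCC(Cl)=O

[NX1]#[CX2] describes a nitrogen triple-bonded to a two-connected carbon (a nitrile).
(A) has a primary amide (-C(=O)NH2) but the nitrogen is NX3, not NX1.
(B) has a primary amide (-C(=O)NH2) but the nitrogen is NX3, not NX1.
(C) contains a nitrile (-C#N), which satisfies every atom and bond constraint.
(D) has a primary amide (-C(=O)NH2) but the nitrogen is NX3, not NX1.
So the answer is (C).

C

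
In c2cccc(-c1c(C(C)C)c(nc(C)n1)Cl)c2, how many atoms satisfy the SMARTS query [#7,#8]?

Check the 17 heavy atoms by environment: 2× n (aromatic) → match; 10× c (aromatic) → no; 1× Cl → no; 4× C → no.
That gives 2 matching atoms.

2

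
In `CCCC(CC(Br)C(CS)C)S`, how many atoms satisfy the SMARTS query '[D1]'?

5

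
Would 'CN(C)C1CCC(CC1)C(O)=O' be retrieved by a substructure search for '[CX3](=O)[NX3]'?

The pattern [CX3](=O)[NX3] describes a carbonyl carbon bonded to a trivalent nitrogen — an amide.
The closest candidate here is a carboxylic acid group (-C(=O)OH), but the carbonyl is bonded to O, not to an NX3 nitrogen. No other fragment satisfies the full query, so there is no match.

No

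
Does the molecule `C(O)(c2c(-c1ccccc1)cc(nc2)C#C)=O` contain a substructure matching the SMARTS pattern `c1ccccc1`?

Yes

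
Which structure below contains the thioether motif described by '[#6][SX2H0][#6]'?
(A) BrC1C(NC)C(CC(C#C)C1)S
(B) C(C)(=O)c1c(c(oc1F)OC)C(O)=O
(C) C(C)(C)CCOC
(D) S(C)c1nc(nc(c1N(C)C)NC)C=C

[#6][SX2H0][#6] describes an aliphatic sulfur bridging two carbons with no H on the sulfur (a thioether).
(A) has a thiol (-SH) but the sulfur has H1, not H0 bridging two carbons.
(B) has a methoxy ether (-OCH3) but the bridging atom is O, not S.
(C) has a methoxy ether (-OCH3) but the bridging atom is O, not S.
(D) contains a methylthio ether (-SCH3), which satisfies every atom and bond constraint.
So the answer is (D).

D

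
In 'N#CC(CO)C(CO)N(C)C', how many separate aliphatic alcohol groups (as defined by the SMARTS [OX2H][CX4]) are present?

2

[OX2H][CX4] is the SMARTS for an aliphatic alcohol: a hydroxyl oxygen bound to an sp3 (X4) carbon.
The molecule carries 2 separate instances of a hydroxyl group (-OH) meeting every constraint; each maps to a distinct set of atoms, giving 2 matches.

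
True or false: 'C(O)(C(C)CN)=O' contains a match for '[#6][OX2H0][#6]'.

False

The pattern [#6][OX2H0][#6] describes an aliphatic oxygen bridging two carbons with no H on the oxygen — an ether.
The closest candidate here is a carboxylic acid group (-C(=O)OH), but the -OH oxygen has H1; the =O is OX1, not OX2. No other fragment satisfies the full query, so there is no match.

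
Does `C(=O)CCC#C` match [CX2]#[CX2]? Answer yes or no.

The pattern [CX2]#[CX2] describes a carbon-carbon triple bond — an alkyne.
The molecule carries an ethynyl group (-C#CH), whose atoms satisfy every constraint of the query, so the pattern matches.

Yes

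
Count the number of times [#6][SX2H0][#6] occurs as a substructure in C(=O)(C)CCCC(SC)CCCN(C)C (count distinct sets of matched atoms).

1

[#6][SX2H0][#6] is the SMARTS for a thioether: an aliphatic sulfur bridging two carbons with no H on the sulfur.
Exactly one fragment in the molecule meets all constraints, giving 1 match.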